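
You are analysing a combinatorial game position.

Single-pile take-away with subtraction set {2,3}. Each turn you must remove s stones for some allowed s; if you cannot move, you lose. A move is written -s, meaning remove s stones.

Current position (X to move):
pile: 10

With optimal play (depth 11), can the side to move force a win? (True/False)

X winning at [10]: False

ply 1, X at 10 | -2=-1→8*; -3=-1→7
ply 2, O at 8 | -2=+1→6*; -3=+1→5
ply 3, X at 6 | -2=-1→4*; -3=-1→3
ply 4, O at 4 | -2=-1→2; -3=+1→1*
ply 5: 1 is terminal -1 (X); from 10 depth 11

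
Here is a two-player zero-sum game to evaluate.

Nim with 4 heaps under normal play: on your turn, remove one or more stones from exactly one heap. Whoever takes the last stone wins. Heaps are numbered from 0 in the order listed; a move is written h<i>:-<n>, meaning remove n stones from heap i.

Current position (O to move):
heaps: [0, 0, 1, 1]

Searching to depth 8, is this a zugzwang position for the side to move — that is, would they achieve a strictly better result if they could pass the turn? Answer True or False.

zugzwang((0,0,1,1), O) = True

[(0,0,1,1)] O move#1: h2:-1:-1/(0,0,0,1)*, h3:-1:-1/(0,0,1,0)
[(0,0,0,1)] X move#2: h3:-1:+1/(0,0,0,0)*
[(0,0,0,0)] end (terminal -1, O#3); searched (0,0,1,1) to 8
suppose O passes — search the same position with X to move:
pass> [(0,0,1,1)] X move#1: h2:-1:-1/(0,0,0,1)*, h3:-1:-1/(0,0,1,0)
pass> [(0,0,0,1)] O move#2: h3:-1:+1/(0,0,0,0)*
pass> [(0,0,0,0)] end (terminal -1, X#3); searched (0,0,1,1) to 8
for O: play -1, pass +1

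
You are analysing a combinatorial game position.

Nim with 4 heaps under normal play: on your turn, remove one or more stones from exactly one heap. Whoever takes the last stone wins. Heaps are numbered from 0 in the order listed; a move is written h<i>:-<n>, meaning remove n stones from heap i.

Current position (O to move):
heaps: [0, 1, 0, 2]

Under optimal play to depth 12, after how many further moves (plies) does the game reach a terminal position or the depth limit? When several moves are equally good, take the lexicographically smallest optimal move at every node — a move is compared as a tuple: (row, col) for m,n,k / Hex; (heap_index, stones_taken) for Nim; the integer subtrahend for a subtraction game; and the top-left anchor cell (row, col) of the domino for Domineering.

PV length from [(0,1,0,2)]: 3 plies

[(0,1,0,2)] O move#1: h1:-1:-1/(0,0,0,2), h3:-1:+1/(0,1,0,1)*, h3:-2:-1/(0,1,0,0)
[(0,1,0,1)] X move#2: h1:-1:-1/(0,0,0,1)*, h3:-1:-1/(0,1,0,0)
[(0,0,0,1)] O move#3: h3:-1:+1/(0,0,0,0)*
[(0,0,0,0)] end (terminal -1, X#4); searched (0,1,0,2) to 12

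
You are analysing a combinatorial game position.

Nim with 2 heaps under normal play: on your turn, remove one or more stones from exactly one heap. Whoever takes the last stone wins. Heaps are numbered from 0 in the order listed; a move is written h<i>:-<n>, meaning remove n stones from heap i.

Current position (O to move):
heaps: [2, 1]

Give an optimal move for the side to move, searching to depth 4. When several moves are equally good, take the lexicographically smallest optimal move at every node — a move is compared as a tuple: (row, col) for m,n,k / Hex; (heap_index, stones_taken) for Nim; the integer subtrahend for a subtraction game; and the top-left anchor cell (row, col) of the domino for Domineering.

[(2,1)] O move#1: h0:-1:+1/(1,1)*, h0:-2:-1/(0,1), h1:-1:-1/(2,0)
[(1,1)] X move#2: h0:-1:-1/(0,1)*, h1:-1:-1/(1,0)
[(0,1)] O move#3: h1:-1:+1/(0,0)*
[(0,0)] end (terminal -1, X#4); searched (2,1) to 4

O's best at [(2,1)]: h0:-1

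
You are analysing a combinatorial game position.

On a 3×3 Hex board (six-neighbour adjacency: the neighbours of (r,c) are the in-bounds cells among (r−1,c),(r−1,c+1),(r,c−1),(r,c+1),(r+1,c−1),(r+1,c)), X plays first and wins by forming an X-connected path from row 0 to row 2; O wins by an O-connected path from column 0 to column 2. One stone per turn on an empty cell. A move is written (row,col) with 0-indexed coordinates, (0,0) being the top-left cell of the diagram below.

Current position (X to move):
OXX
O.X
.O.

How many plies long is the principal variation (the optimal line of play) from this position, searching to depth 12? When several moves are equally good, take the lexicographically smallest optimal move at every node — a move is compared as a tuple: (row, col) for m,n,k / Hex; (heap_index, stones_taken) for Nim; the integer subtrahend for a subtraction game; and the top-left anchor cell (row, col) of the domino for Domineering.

PV length from [OXX/O.X/.O.]: 3 plies

p1 X@[OXX/O.X/.O.]: (1,1)[OXX/OXX/.O.]+1* (2,0)[OXX/O.X/XO.]+1 (2,2)[OXX/O.X/.OX]+1
p2 O@[OXX/OXX/.O.]: (2,0)[OXX/OXX/OO.]-1* (2,2)[OXX/OXX/.OO]-1
p3 X@[OXX/OXX/OO.]: (2,2)[OXX/OXX/OOX]+1*
p4 O@[OXX/OXX/OOX] terminal -1; root [OXX/O.X/.O.] d12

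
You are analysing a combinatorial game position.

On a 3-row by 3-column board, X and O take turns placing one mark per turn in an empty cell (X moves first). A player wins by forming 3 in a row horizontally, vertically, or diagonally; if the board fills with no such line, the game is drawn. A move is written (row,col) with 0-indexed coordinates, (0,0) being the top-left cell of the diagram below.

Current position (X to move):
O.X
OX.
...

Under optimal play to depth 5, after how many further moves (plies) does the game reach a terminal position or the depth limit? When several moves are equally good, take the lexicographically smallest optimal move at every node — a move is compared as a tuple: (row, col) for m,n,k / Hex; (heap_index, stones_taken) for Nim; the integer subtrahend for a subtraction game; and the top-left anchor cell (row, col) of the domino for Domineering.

PV length from [O.X/OX./...]: 1 ply

p1 X@[O.X/OX./...]: (0,1)[OXX/OX./...]-1 (1,2)[O.X/OXX/...]-1 (2,0)[O.X/OX./X..]+1* (2,1)[O.X/OX./.X.]-1 (2,2)[O.X/OX./..X]-1
p2 O@[O.X/OX./X..] terminal -1; root [O.X/OX./...] d5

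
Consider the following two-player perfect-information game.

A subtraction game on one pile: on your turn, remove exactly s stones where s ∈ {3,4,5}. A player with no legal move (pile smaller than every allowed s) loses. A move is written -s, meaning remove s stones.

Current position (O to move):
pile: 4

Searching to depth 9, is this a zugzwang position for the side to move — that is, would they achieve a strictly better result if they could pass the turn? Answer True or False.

zugzwang(4, O) = False

p1 O@[4]: -3[1]+1* -4[0]+1
p2 X@[1] terminal -1; root [4] d9
suppose O passes — search the same position with X to move:
pass> p1 X@[4]: -3[1]+1* -4[0]+1
pass> p2 O@[1] terminal -1; root [4] d9
for O: play +1, pass -1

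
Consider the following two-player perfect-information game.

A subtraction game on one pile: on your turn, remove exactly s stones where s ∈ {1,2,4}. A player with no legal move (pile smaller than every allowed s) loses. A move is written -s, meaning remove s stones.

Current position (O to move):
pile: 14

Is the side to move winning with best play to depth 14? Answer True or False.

O winning at [14]: True

p1 O@[14]: -1[13]-1 -2[12]+1* -4[10]-1
p2 X@[12]: -1[11]-1* -2[10]-1 -4[8]-1
p3 O@[11]: -1[10]-1 -2[9]+1* -4[7]-1
p4 X@[9]: -1[8]-1* -2[7]-1 -4[5]-1
p5 O@[8]: -1[7]-1 -2[6]+1* -4[4]-1
p6 X@[6]: -1[5]-1* -2[4]-1 -4[2]-1
p7 O@[5]: -1[4]-1 -2[3]+1* -4[1]-1
p8 X@[3]: -1[2]-1* -2[1]-1
p9 O@[2]: -1[1]-1 -2[0]+1*
p10 X@[0] terminal -1; root [14] d14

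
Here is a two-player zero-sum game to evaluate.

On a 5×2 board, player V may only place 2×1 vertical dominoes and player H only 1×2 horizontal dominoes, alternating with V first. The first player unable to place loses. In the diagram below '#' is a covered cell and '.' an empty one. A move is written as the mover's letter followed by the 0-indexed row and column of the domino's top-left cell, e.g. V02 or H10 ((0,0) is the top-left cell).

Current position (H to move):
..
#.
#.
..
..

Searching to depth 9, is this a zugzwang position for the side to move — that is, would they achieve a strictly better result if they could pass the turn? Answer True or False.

p1 H@[../#./#./../..]: H00[##/#./#./../..]-1 H30[../#./#./##/..]+1* H40[../#./#./../##]+1
p2 V@[../#./#./##/..]: V01[.#/##/#./##/..]-1* V11[../##/##/##/..]-1
p3 H@[.#/##/#./##/..]: H40[.#/##/#./##/##]+1*
p4 V@[.#/##/#./##/##] terminal -1; root [../#./#./../..] d9
if H skipped the turn, V would face:
~ p1 V@[../#./#./../..]: V01[.#/##/#./../..]-1 V11[../##/##/../..]-1 V21[../#./##/.#/..]+1* V30[../#./#./#./#.]+1 V31[../#./#./.#/.#]+1
~ p2 H@[../#./##/.#/..]: H00[##/#./##/.#/..]-1* H40[../#./##/.#/##]-1
~ p3 V@[##/#./##/.#/..]: V30[##/#./##/##/#.]+1*
~ p4 H@[##/#./##/##/#.] terminal -1; root [../#./#./../..] d9
compare (H): move=+1 vs pass=-1

zugzwang(../#./#./../.., H) = False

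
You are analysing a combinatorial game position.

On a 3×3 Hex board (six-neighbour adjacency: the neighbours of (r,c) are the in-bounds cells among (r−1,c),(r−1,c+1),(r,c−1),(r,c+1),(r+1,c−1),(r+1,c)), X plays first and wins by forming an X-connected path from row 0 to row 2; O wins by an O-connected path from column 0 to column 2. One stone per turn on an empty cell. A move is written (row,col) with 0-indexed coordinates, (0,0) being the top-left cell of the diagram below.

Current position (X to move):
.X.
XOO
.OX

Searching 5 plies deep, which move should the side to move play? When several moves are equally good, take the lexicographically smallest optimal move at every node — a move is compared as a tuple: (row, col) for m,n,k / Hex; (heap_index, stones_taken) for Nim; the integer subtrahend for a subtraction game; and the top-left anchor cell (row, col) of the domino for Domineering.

X's best at [.X./XOO/.OX]: (2,0)

[.X./XOO/.OX] X move#1: (0,0):-1/XX./XOO/.OX, (0,2):-1/.XX/XOO/.OX, (2,0):+1/.X./XOO/XOX*
[.X./XOO/XOX] end (terminal -1, O#2); searched .X./XOO/.OX to 5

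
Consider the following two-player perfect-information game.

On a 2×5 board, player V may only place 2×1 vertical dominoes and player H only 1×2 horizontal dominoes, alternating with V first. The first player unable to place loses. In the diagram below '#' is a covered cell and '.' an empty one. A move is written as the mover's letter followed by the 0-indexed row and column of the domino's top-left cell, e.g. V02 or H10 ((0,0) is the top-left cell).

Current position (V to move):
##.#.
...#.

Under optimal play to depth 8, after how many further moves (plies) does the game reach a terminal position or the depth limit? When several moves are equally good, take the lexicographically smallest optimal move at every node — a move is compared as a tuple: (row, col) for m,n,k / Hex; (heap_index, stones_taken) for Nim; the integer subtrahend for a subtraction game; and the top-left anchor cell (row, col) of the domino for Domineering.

[##.#./...#.] V move#1: V02:+1/####./..##.*, V04:-1/##.##/...##
[####./..##.] H move#2: H10:-1/####./####.*
[####./####.] V move#3: V04:+1/#####/#####*
[#####/#####] end (terminal -1, H#4); searched ##.#./...#. to 8

PV length from [##.#./...#.]: 3 plies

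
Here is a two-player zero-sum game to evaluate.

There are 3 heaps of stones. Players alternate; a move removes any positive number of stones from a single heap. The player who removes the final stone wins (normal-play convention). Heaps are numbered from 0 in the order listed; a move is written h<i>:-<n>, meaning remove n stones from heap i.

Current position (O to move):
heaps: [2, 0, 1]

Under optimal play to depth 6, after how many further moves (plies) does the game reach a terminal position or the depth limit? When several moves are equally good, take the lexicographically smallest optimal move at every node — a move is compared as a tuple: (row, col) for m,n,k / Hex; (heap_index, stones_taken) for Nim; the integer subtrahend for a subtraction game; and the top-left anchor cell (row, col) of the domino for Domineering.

[(2,0,1)] O move#1: h0:-1:+1/(1,0,1)*, h0:-2:-1/(0,0,1), h2:-1:-1/(2,0,0)
[(1,0,1)] X move#2: h0:-1:-1/(0,0,1)*, h2:-1:-1/(1,0,0)
[(0,0,1)] O move#3: h2:-1:+1/(0,0,0)*
[(0,0,0)] end (terminal -1, X#4); searched (2,0,1) to 6

PV length from [(2,0,1)]: 3 plies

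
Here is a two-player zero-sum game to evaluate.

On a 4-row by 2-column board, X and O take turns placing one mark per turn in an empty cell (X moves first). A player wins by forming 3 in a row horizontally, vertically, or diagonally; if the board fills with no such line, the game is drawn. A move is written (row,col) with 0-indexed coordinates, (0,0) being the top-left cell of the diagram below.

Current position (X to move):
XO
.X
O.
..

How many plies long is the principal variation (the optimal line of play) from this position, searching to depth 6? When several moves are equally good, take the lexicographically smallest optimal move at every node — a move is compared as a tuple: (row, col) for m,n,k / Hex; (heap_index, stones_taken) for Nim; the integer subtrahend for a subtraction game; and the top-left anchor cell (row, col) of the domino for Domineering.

ply 1, X at XO/.X/O./.. | (1,0)=+0→XO/XX/O./..*; (2,1)=+0→XO/.X/OX/..; (3,0)=+0→XO/.X/O./X.; (3,1)=+0→XO/.X/O./.X
ply 2, O at XO/XX/O./.. | (2,1)=+0→XO/XX/OO/..*; (3,0)=+0→XO/XX/O./O.; (3,1)=+0→XO/XX/O./.O
ply 3, X at XO/XX/OO/.. | (3,0)=+0→XO/XX/OO/X.*; (3,1)=+0→XO/XX/OO/.X
ply 4, O at XO/XX/OO/X. | (3,1)=+0→XO/XX/OO/XO*
ply 5: XO/XX/OO/XO is terminal +0 (X); from XO/.X/O./.. depth 6

PV length from [XO/.X/O./..]: 4 plies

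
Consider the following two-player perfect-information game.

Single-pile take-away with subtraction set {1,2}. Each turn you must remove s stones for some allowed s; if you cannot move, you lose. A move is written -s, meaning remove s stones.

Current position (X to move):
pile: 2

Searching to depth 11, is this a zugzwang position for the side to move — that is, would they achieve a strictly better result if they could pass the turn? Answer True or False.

zugzwang(2, X) = False

ply 1, X at 2 | -1=-1→1; -2=+1→0*
ply 2: 0 is terminal -1 (O); from 2 depth 11
if X skipped the turn, O would face:
~ ply 1, O at 2 | -1=-1→1; -2=+1→0*
~ ply 2: 0 is terminal -1 (X); from 2 depth 11
compare (X): move=+1 vs pass=-1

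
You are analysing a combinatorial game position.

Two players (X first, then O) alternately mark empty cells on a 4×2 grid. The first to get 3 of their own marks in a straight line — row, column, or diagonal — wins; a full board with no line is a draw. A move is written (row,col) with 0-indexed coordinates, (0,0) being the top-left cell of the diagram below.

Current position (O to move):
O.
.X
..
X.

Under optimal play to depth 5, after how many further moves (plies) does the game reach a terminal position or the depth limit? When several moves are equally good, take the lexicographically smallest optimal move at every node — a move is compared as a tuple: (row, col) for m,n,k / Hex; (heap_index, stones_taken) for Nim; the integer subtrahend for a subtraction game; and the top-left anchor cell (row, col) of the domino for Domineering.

PV length from [O./.X/../X.]: 5 plies

ply 1, O at O./.X/../X. | (0,1)=+0→OO/.X/../X.*; (1,0)=+0→O./OX/../X.; (2,0)=+0→O./.X/O./X.; (2,1)=+0→O./.X/.O/X.; (3,1)=+0→O./.X/../XO
ply 2, X at OO/.X/../X. | (1,0)=+0→OO/XX/../X.*; (2,0)=+0→OO/.X/X./X.; (2,1)=+0→OO/.X/.X/X.; (3,1)=+0→OO/.X/../XX
ply 3, O at OO/XX/../X. | (2,0)=+0→OO/XX/O./X.*; (2,1)=-1→OO/XX/.O/X.; (3,1)=-1→OO/XX/../XO
ply 4, X at OO/XX/O./X. | (2,1)=+0→OO/XX/OX/X.*; (3,1)=+0→OO/XX/O./XX
ply 5, O at OO/XX/OX/X. | (3,1)=+0→OO/XX/OX/XO*
ply 6: OO/XX/OX/XO is terminal +0 (X); from O./.X/../X. depth 5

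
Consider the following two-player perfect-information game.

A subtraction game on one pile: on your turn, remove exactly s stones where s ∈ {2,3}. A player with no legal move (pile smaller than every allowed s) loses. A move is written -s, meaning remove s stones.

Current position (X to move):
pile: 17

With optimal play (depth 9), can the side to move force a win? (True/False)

X winning at [17]: True

ply 1, X at 17 | -2=+1→15*; -3=-1→14
ply 2, O at 15 | -2=-1→13*; -3=-1→12
ply 3, X at 13 | -2=+1→11*; -3=+1→10
ply 4, O at 11 | -2=-1→9*; -3=-1→8
ply 5, X at 9 | -2=-1→7; -3=+1→6*
ply 6, O at 6 | -2=-1→4*; -3=-1→3
ply 7, X at 4 | -2=-1→2; -3=+1→1*
ply 8: 1 is terminal -1 (O); from 17 depth 9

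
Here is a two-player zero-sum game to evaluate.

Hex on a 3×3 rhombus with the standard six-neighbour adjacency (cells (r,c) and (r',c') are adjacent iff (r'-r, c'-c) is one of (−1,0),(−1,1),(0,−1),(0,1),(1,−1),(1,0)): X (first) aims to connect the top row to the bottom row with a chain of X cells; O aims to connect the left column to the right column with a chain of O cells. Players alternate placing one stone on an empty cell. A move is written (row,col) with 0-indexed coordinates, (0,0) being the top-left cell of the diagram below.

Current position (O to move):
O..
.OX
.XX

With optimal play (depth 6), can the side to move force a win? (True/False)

[O../.OX/.XX] O move#1: (0,1):-1/OO./.OX/.XX, (0,2):+1/O.O/.OX/.XX*, (1,0):-1/O../OOX/.XX, (2,0):-1/O../.OX/OXX
[O.O/.OX/.XX] X move#2: (0,1):-1/OXO/.OX/.XX*, (1,0):-1/O.O/XOX/.XX, (2,0):-1/O.O/.OX/XXX
[OXO/.OX/.XX] O move#3: (1,0):+1/OXO/OOX/.XX*, (2,0):+1/OXO/.OX/OXX
[OXO/OOX/.XX] end (terminal -1, X#4); searched O../.OX/.XX to 6

O winning at [O../.OX/.XX]: True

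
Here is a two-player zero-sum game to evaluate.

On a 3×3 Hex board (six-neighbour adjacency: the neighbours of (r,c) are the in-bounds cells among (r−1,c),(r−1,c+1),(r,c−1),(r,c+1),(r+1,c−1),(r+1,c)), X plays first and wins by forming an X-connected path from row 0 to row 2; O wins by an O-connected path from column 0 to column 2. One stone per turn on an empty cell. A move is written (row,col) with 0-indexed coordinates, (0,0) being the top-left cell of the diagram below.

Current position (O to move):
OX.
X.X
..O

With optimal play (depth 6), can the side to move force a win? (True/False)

[OX./X.X/..O] O move#1: (0,2):-1/OXO/X.X/..O*, (1,1):-1/OX./XOX/..O, (2,0):-1/OX./X.X/O.O, (2,1):-1/OX./X.X/.OO
[OXO/X.X/..O] X move#2: (1,1):+1/OXO/XXX/..O*, (2,0):+1/OXO/X.X/X.O, (2,1):+1/OXO/X.X/.XO
[OXO/XXX/..O] O move#3: (2,0):-1/OXO/XXX/O.O*, (2,1):-1/OXO/XXX/.OO
[OXO/XXX/O.O] X move#4: (2,1):+1/OXO/XXX/OXO*
[OXO/XXX/OXO] end (terminal -1, O#5); searched OX./X.X/..O to 6

O winning at [OX./X.X/..O]: False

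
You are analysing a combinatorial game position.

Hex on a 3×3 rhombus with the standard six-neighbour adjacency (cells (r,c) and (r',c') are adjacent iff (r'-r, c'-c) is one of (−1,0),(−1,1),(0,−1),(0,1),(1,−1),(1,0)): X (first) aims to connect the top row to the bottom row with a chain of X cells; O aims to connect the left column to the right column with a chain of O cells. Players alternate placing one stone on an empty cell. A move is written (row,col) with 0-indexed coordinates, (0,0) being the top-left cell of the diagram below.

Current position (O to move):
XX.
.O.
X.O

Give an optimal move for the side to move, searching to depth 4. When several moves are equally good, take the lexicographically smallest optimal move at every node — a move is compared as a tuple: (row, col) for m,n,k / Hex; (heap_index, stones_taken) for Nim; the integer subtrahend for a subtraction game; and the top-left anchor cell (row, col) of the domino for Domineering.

p1 O@[XX./.O./X.O]: (0,2)[XXO/.O./X.O]-1 (1,0)[XX./OO./X.O]+1* (1,2)[XX./.OO/X.O]-1 (2,1)[XX./.O./XOO]-1
p2 X@[XX./OO./X.O]: (0,2)[XXX/OO./X.O]-1* (1,2)[XX./OOX/X.O]-1 (2,1)[XX./OO./XXO]-1
p3 O@[XXX/OO./X.O]: (1,2)[XXX/OOO/X.O]+1* (2,1)[XXX/OO./XOO]+1
p4 X@[XXX/OOO/X.O] terminal -1; root [XX./.O./X.O] d4

O's best at [XX./.O./X.O]: (1,0)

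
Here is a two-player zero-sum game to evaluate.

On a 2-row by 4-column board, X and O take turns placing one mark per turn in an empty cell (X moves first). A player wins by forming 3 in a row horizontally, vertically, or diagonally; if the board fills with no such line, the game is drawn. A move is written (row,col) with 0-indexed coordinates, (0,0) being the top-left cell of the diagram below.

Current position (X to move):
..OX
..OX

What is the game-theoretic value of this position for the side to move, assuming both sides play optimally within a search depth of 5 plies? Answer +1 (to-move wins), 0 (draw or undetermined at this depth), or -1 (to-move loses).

ply 1, X at ..OX/..OX | (0,0)=+0→X.OX/..OX*; (0,1)=+0→.XOX/..OX; (1,0)=+0→..OX/X.OX; (1,1)=+0→..OX/.XOX
ply 2, O at X.OX/..OX | (0,1)=+0→XOOX/..OX*; (1,0)=+0→X.OX/O.OX; (1,1)=+0→X.OX/.OOX
ply 3, X at XOOX/..OX | (1,0)=+0→XOOX/X.OX*; (1,1)=+0→XOOX/.XOX
ply 4, O at XOOX/X.OX | (1,1)=+0→XOOX/XOOX*
ply 5: XOOX/XOOX is terminal +0 (X); from ..OX/..OX depth 5

value(..OX/..OX, X) = 0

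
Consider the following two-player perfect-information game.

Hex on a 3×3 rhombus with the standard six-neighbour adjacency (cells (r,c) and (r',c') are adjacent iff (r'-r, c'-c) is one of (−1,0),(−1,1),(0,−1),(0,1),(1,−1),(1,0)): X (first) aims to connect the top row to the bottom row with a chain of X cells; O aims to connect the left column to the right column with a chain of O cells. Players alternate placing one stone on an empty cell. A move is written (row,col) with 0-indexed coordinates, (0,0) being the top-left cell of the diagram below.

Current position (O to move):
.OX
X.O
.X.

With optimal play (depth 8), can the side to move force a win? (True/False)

O winning at [.OX/X.O/.X.]: True

ply 1, O at .OX/X.O/.X. | (0,0)=-1→OOX/X.O/.X.; (1,1)=+1→.OX/XOO/.X.*; (2,0)=-1→.OX/X.O/OX.; (2,2)=-1→.OX/X.O/.XO
ply 2, X at .OX/XOO/.X. | (0,0)=-1→XOX/XOO/.X.*; (2,0)=-1→.OX/XOO/XX.; (2,2)=-1→.OX/XOO/.XX
ply 3, O at XOX/XOO/.X. | (2,0)=+1→XOX/XOO/OX.*; (2,2)=-1→XOX/XOO/.XO
ply 4: XOX/XOO/OX. is terminal -1 (X); from .OX/X.O/.X. depth 8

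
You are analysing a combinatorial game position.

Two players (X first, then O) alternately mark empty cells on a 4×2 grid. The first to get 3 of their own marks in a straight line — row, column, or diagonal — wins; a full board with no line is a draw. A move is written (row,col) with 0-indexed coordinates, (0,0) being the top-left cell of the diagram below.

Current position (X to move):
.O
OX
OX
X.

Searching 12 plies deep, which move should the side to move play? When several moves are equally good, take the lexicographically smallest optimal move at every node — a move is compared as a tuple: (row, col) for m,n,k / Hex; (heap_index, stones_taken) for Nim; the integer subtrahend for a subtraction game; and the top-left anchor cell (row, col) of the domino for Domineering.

[.O/OX/OX/X.] X move#1: (0,0):+0/XO/OX/OX/X., (3,1):+1/.O/OX/OX/XX*
[.O/OX/OX/XX] end (terminal -1, O#2); searched .O/OX/OX/X. to 12

X's best at [.O/OX/OX/X.]: (3,1)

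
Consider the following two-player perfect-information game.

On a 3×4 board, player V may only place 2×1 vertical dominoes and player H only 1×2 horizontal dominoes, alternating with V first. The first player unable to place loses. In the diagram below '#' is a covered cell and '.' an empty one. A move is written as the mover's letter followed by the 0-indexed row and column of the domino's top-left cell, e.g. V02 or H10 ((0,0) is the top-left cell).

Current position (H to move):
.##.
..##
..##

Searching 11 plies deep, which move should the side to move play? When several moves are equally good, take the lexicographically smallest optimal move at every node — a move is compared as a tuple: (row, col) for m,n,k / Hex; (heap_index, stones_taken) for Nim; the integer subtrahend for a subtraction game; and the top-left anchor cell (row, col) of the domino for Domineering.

[.##./..##/..##] H move#1: H10:+1/.##./####/..##*, H20:-1/.##./..##/####
[.##./####/..##] end (terminal -1, V#2); searched .##./..##/..## to 11

H's best at [.##./..##/..##]: H10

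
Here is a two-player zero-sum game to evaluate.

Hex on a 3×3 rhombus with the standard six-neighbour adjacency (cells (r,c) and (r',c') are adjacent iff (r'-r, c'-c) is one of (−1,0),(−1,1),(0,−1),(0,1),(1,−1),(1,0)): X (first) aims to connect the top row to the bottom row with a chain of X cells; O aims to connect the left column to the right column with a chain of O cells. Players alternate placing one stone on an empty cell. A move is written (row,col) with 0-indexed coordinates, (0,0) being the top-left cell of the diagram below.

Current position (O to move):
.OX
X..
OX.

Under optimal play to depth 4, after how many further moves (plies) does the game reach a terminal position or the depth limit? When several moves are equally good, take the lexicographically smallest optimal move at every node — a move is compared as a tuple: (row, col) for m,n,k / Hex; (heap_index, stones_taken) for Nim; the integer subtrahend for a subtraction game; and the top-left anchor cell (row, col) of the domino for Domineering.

PV length from [.OX/X../OX.]: 2 plies

ply 1, O at .OX/X../OX. | (0,0)=-1→OOX/X../OX.*; (1,1)=-1→.OX/XO./OX.; (1,2)=-1→.OX/X.O/OX.; (2,2)=-1→.OX/X../OXO
ply 2, X at OOX/X../OX. | (1,1)=+1→OOX/XX./OX.*; (1,2)=+1→OOX/X.X/OX.; (2,2)=+1→OOX/X../OXX
ply 3: OOX/XX./OX. is terminal -1 (O); from .OX/X../OX. depth 4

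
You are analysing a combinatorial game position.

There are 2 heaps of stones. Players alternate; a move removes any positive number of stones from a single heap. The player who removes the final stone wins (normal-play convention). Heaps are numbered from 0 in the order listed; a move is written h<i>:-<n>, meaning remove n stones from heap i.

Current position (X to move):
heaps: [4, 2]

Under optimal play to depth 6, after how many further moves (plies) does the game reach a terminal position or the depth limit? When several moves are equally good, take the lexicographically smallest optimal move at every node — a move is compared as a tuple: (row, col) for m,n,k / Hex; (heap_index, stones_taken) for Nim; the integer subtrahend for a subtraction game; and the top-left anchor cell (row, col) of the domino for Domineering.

[(4,2)] X move#1: h0:-1:-1/(3,2), h0:-2:+1/(2,2)*, h0:-3:-1/(1,2), h0:-4:-1/(0,2), h1:-1:-1/(4,1), h1:-2:-1/(4,0)
[(2,2)] O move#2: h0:-1:-1/(1,2)*, h0:-2:-1/(0,2), h1:-1:-1/(2,1), h1:-2:-1/(2,0)
[(1,2)] X move#3: h0:-1:-1/(0,2), h1:-1:+1/(1,1)*, h1:-2:-1/(1,0)
[(1,1)] O move#4: h0:-1:-1/(0,1)*, h1:-1:-1/(1,0)
[(0,1)] X move#5: h1:-1:+1/(0,0)*
[(0,0)] end (terminal -1, O#6); searched (4,2) to 6

PV length from [(4,2)]: 5 plies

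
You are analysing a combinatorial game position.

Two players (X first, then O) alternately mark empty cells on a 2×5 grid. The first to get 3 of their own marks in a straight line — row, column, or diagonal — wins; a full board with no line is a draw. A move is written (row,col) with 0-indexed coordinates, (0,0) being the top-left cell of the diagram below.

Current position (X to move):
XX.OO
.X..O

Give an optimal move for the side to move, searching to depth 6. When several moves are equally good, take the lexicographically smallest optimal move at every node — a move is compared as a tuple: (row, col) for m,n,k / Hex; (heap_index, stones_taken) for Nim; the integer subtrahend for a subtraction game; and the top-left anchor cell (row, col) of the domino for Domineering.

[XX.OO/.X..O] X move#1: (0,2):+1/XXXOO/.X..O*, (1,0):-1/XX.OO/XX..O, (1,2):-1/XX.OO/.XX.O, (1,3):-1/XX.OO/.X.XO
[XXXOO/.X..O] end (terminal -1, O#2); searched XX.OO/.X..O to 6

X's best at [XX.OO/.X..O]: (0,2)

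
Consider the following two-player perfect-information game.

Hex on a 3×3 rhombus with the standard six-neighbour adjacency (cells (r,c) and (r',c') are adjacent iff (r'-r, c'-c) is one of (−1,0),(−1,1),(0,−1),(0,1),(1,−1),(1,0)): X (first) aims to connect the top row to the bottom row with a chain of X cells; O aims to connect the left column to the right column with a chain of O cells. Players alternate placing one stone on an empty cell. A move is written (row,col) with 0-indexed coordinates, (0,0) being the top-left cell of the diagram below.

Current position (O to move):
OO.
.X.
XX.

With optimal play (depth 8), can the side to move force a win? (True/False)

O winning at [OO./.X./XX.]: True

ply 1, O at OO./.X./XX. | (0,2)=+1→OOO/.X./XX.*; (1,0)=-1→OO./OX./XX.; (1,2)=-1→OO./.XO/XX.; (2,2)=-1→OO./.X./XXO
ply 2: OOO/.X./XX. is terminal -1 (X); from OO./.X./XX. depth 8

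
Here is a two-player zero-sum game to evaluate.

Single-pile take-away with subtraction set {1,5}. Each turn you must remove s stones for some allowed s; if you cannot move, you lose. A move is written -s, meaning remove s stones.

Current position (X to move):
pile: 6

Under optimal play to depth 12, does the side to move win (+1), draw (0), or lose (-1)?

ply 1, X at 6 | -1=-1→5*; -5=-1→1
ply 2, O at 5 | -1=+1→4*; -5=+1→0
ply 3, X at 4 | -1=-1→3*
ply 4, O at 3 | -1=+1→2*
ply 5, X at 2 | -1=-1→1*
ply 6, O at 1 | -1=+1→0*
ply 7: 0 is terminal -1 (X); from 6 depth 12

value(6, X) = -1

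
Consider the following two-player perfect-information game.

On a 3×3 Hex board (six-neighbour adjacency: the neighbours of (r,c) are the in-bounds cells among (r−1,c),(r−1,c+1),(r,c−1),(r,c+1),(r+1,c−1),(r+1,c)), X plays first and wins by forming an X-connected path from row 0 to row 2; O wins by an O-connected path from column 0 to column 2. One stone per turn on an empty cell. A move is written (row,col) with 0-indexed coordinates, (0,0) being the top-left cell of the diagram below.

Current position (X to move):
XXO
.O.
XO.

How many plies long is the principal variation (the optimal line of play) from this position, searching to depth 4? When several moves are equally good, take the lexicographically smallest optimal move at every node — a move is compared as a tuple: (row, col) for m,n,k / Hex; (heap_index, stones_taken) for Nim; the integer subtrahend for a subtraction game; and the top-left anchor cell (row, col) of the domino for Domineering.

PV length from [XXO/.O./XO.]: 1 ply

[XXO/.O./XO.] X move#1: (1,0):+1/XXO/XO./XO.*, (1,2):-1/XXO/.OX/XO., (2,2):-1/XXO/.O./XOX
[XXO/XO./XO.] end (terminal -1, O#2); searched XXO/.O./XO. to 4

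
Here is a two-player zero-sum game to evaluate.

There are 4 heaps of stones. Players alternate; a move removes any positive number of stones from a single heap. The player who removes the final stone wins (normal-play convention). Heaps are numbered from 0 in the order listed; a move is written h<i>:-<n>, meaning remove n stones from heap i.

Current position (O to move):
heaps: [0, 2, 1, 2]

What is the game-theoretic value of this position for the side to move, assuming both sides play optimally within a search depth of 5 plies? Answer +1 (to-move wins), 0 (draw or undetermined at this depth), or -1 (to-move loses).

p1 O@[(0,2,1,2)]: h1:-1[(0,1,1,2)]-1 h1:-2[(0,0,1,2)]-1 h2:-1[(0,2,0,2)]+1* h3:-1[(0,2,1,1)]-1 h3:-2[(0,2,1,0)]-1
p2 X@[(0,2,0,2)]: h1:-1[(0,1,0,2)]-1* h1:-2[(0,0,0,2)]-1 h3:-1[(0,2,0,1)]-1 h3:-2[(0,2,0,0)]-1
p3 O@[(0,1,0,2)]: h1:-1[(0,0,0,2)]-1 h3:-1[(0,1,0,1)]+1* h3:-2[(0,1,0,0)]-1
p4 X@[(0,1,0,1)]: h1:-1[(0,0,0,1)]-1* h3:-1[(0,1,0,0)]-1
p5 O@[(0,0,0,1)]: h3:-1[(0,0,0,0)]+1*
p6 X@[(0,0,0,0)] terminal -1; root [(0,2,1,2)] d5

value((0,2,1,2), O) = +1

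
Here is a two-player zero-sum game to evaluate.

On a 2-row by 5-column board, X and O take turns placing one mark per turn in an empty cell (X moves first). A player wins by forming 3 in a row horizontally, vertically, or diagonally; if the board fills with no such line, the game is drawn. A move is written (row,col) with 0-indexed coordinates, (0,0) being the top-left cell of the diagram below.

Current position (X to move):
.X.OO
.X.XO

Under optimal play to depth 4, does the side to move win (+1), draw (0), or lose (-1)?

value(.X.OO/.X.XO, X) = +1

ply 1, X at .X.OO/.X.XO | (0,0)=-1→XX.OO/.X.XO; (0,2)=+1→.XXOO/.X.XO*; (1,0)=-1→.X.OO/XX.XO; (1,2)=+1→.X.OO/.XXXO
ply 2, O at .XXOO/.X.XO | (0,0)=-1→OXXOO/.X.XO*; (1,0)=-1→.XXOO/OX.XO; (1,2)=-1→.XXOO/.XOXO
ply 3, X at OXXOO/.X.XO | (1,0)=+0→OXXOO/XX.XO; (1,2)=+1→OXXOO/.XXXO*
ply 4: OXXOO/.XXXO is terminal -1 (O); from .X.OO/.X.XO depth 4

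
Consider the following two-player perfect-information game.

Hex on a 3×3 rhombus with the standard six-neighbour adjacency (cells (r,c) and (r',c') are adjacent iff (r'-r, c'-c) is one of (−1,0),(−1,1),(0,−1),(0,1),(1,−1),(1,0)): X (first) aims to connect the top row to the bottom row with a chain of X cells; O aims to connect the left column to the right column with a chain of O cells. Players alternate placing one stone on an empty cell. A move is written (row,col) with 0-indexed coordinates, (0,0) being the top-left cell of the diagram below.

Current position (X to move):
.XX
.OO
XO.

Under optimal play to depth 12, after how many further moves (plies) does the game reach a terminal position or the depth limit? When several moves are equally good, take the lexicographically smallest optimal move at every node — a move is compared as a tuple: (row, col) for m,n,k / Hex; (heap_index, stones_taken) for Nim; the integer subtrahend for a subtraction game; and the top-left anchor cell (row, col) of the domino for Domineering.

[.XX/.OO/XO.] X move#1: (0,0):-1/XXX/.OO/XO., (1,0):+1/.XX/XOO/XO.*, (2,2):-1/.XX/.OO/XOX
[.XX/XOO/XO.] end (terminal -1, O#2); searched .XX/.OO/XO. to 12

PV length from [.XX/.OO/XO.]: 1 ply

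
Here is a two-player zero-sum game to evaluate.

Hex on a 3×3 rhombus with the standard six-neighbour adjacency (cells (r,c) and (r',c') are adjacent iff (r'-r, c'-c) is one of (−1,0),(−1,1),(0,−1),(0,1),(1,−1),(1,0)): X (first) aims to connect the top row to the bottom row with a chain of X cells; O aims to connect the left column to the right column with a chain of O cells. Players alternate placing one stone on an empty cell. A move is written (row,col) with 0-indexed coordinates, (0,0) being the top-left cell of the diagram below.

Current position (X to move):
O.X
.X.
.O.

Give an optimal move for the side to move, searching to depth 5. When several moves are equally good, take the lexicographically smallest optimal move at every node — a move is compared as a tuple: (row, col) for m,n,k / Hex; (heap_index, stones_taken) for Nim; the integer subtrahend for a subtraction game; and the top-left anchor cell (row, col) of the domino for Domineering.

[O.X/.X./.O.] X move#1: (0,1):-1/OXX/.X./.O., (1,0):-1/O.X/XX./.O., (1,2):+1/O.X/.XX/.O.*, (2,0):+1/O.X/.X./XO., (2,2):+1/O.X/.X./.OX
[O.X/.XX/.O.] O move#2: (0,1):-1/OOX/.XX/.O.*, (1,0):-1/O.X/OXX/.O., (2,0):-1/O.X/.XX/OO., (2,2):-1/O.X/.XX/.OO
[OOX/.XX/.O.] X move#3: (1,0):+1/OOX/XXX/.O.*, (2,0):+1/OOX/.XX/XO., (2,2):+1/OOX/.XX/.OX
[OOX/XXX/.O.] O move#4: (2,0):-1/OOX/XXX/OO.*, (2,2):-1/OOX/XXX/.OO
[OOX/XXX/OO.] X move#5: (2,2):+1/OOX/XXX/OOX*
[OOX/XXX/OOX] end (terminal -1, O#6); searched O.X/.X./.O. to 5

X's best at [O.X/.X./.O.]: (1,2)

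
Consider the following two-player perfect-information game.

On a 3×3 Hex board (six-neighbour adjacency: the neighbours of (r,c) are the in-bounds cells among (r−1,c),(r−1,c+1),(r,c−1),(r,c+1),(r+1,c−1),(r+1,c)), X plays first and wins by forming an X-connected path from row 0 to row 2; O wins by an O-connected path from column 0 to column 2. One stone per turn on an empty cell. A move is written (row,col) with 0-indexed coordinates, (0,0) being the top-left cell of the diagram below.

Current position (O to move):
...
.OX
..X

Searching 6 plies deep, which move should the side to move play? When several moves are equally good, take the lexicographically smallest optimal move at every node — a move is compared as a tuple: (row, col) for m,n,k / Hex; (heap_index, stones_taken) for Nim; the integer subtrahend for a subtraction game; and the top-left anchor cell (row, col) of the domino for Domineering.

ply 1, O at .../.OX/..X | (0,0)=-1→O../.OX/..X; (0,1)=-1→.O./.OX/..X; (0,2)=+1→..O/.OX/..X*; (1,0)=-1→.../OOX/..X; (2,0)=-1→.../.OX/O.X; (2,1)=-1→.../.OX/.OX
ply 2, X at ..O/.OX/..X | (0,0)=-1→X.O/.OX/..X*; (0,1)=-1→.XO/.OX/..X; (1,0)=-1→..O/XOX/..X; (2,0)=-1→..O/.OX/X.X; (2,1)=-1→..O/.OX/.XX
ply 3, O at X.O/.OX/..X | (0,1)=+1→XOO/.OX/..X*; (1,0)=+1→X.O/OOX/..X; (2,0)=+1→X.O/.OX/O.X; (2,1)=+1→X.O/.OX/.OX
ply 4, X at XOO/.OX/..X | (1,0)=-1→XOO/XOX/..X*; (2,0)=-1→XOO/.OX/X.X; (2,1)=-1→XOO/.OX/.XX
ply 5, O at XOO/XOX/..X | (2,0)=+1→XOO/XOX/O.X*; (2,1)=-1→XOO/XOX/.OX
ply 6: XOO/XOX/O.X is terminal -1 (X); from .../.OX/..X depth 6

O's best at [.../.OX/..X]: (0,2)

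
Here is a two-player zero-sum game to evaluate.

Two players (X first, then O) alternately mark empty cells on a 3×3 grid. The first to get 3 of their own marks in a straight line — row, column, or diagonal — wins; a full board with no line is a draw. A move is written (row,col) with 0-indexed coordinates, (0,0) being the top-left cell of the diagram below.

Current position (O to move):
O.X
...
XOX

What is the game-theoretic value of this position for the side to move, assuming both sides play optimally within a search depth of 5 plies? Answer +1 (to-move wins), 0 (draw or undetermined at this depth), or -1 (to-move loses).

p1 O@[O.X/.../XOX]: (0,1)[OOX/.../XOX]-1* (1,0)[O.X/O../XOX]-1 (1,1)[O.X/.O./XOX]-1 (1,2)[O.X/..O/XOX]-1
p2 X@[OOX/.../XOX]: (1,0)[OOX/X../XOX]-1 (1,1)[OOX/.X./XOX]+1* (1,2)[OOX/..X/XOX]+1
p3 O@[OOX/.X./XOX] terminal -1; root [O.X/.../XOX] d5

value(O.X/.../XOX, O) = -1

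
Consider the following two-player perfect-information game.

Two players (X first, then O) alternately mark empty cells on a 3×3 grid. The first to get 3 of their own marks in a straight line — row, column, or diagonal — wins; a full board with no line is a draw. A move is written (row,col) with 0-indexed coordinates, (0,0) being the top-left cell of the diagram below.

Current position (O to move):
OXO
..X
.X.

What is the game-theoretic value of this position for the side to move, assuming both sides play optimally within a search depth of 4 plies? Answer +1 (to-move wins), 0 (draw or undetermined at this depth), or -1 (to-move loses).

p1 O@[OXO/..X/.X.]: (1,0)[OXO/O.X/.X.]-1 (1,1)[OXO/.OX/.X.]+1* (2,0)[OXO/..X/OX.]-1 (2,2)[OXO/..X/.XO]-1
p2 X@[OXO/.OX/.X.]: (1,0)[OXO/XOX/.X.]-1* (2,0)[OXO/.OX/XX.]-1 (2,2)[OXO/.OX/.XX]-1
p3 O@[OXO/XOX/.X.]: (2,0)[OXO/XOX/OX.]+1* (2,2)[OXO/XOX/.XO]+1
p4 X@[OXO/XOX/OX.] terminal -1; root [OXO/..X/.X.] d4

value(OXO/..X/.X., O) = +1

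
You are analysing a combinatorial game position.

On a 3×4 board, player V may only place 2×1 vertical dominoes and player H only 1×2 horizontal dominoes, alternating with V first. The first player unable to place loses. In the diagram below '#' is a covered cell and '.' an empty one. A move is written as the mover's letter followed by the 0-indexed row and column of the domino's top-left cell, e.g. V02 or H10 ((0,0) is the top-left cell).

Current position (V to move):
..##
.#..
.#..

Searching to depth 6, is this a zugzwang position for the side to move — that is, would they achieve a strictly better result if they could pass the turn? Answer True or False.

ply 1, V at ..##/.#../.#.. | V00=-1→#.##/##../.#..; V10=-1→..##/##../##..; V12=+1→..##/.##./.##.*; V13=+1→..##/.#.#/.#.#
ply 2, H at ..##/.##./.##. | H00=-1→####/.##./.##.*
ply 3, V at ####/.##./.##. | V10=+1→####/###./###.*; V13=+1→####/.###/.###
ply 4: ####/###./###. is terminal -1 (H); from ..##/.#../.#.. depth 6
if V skipped the turn, H would face:
~ ply 1, H at ..##/.#../.#.. | H00=-1→####/.#../.#..; H12=+1→..##/.###/.#..*; H22=+1→..##/.#../.###
~ ply 2, V at ..##/.###/.#.. | V00=-1→#.##/####/.#..*; V10=-1→..##/####/##..
~ ply 3, H at #.##/####/.#.. | H22=+1→#.##/####/.###*
~ ply 4: #.##/####/.### is terminal -1 (V); from ..##/.#../.#.. depth 6
compare (V): move=+1 vs pass=-1

zugzwang(..##/.#../.#.., V) = False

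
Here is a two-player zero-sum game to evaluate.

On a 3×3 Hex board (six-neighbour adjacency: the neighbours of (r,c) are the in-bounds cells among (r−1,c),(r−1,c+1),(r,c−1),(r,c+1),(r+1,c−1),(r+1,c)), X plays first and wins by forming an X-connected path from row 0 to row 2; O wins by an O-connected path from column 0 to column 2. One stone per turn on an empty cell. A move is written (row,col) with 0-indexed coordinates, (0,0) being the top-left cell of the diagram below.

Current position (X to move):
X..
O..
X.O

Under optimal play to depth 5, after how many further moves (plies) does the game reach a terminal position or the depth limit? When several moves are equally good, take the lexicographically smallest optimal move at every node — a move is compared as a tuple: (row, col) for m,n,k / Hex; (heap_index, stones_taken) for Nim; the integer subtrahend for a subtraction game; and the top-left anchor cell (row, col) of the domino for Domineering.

PV length from [X../O../X.O]: 3 plies

p1 X@[X../O../X.O]: (0,1)[XX./O../X.O]-1 (0,2)[X.X/O../X.O]-1 (1,1)[X../OX./X.O]+1* (1,2)[X../O.X/X.O]-1 (2,1)[X../O../XXO]-1
p2 O@[X../OX./X.O]: (0,1)[XO./OX./X.O]-1* (0,2)[X.O/OX./X.O]-1 (1,2)[X../OXO/X.O]-1 (2,1)[X../OX./XOO]-1
p3 X@[XO./OX./X.O]: (0,2)[XOX/OX./X.O]+1* (1,2)[XO./OXX/X.O]-1 (2,1)[XO./OX./XXO]-1
p4 O@[XOX/OX./X.O] terminal -1; root [X../O../X.O] d5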